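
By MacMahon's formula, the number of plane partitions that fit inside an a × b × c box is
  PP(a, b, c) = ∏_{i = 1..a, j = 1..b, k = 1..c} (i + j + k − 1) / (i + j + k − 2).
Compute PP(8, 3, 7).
PP(8, 3, 7) = 4971151900

Evaluate the triple product over i = 1..8, j = 1..3, k = 1..7. The factors are (2/1) · (3/2) · (4/3) · (5/4) · (6/5) · (7/6) · (8/7) · (3/2) · … (168 factors total). The numerators and denominators telescope so the product is an integer; carrying out the multiplication exactly gives PP(8, 3, 7) = 4971151900.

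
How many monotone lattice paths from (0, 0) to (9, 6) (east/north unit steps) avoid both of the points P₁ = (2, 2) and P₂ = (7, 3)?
Number of paths = 2185

Inclusion–exclusion. Total paths: C(15, 9) = 5005. Through P₁: C(4, 2)·C(11, 7) = 1980. Through P₂: C(10, 7)·C(5, 2) = 1200. Since P₁ is strictly southwest of P₂, a monotone path through both must visit P₁ then P₂; paths through both = C(4, 2)·C(6, 5)·C(5, 2) = 360. Avoid both = 5005 − 1980 − 1200 + 360 = 2185.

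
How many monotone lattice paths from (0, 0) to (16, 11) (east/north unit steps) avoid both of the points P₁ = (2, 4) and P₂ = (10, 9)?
Number of paths = 9247651

Inclusion–exclusion. Total paths: C(27, 16) = 13037895. Through P₁: C(6, 2)·C(21, 14) = 1744200. Through P₂: C(19, 10)·C(8, 6) = 2586584. Since P₁ is strictly southwest of P₂, a monotone path through both must visit P₁ then P₂; paths through both = C(6, 2)·C(13, 8)·C(8, 6) = 540540. Avoid both = 13037895 − 1744200 − 2586584 + 540540 = 9247651.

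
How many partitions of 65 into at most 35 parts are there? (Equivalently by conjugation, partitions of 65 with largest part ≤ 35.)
p(65, parts ≤ 35) = 1989533

Use the recurrence p(n, m) = p(n, m−1) + p(n−m, m): either the largest part is < m (count p(n, m−1)) or the largest part is exactly m (remove one copy of m, count p(n−m, m)). With p(0, ·) = 1 this gives p(65, parts ≤ 35) = 1989533. (By conjugating Young diagrams, this also counts partitions of 65 into at most 35 parts.)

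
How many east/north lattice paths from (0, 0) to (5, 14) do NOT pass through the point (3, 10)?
Number of paths = 7338

Total paths from (0, 0) to (5, 14): C(19, 5) = 11628. Paths through (3, 10): (paths (0, 0) → (3, 10)) × (paths (3, 10) → (5, 14)) = C(13, 3) · C(6, 2) = 286 · 15 = 4290. Avoidance count = 11628 − 4290 = 7338.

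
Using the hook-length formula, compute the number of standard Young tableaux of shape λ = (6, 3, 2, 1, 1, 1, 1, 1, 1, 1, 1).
# SYT of shape (6, 3, 2, 1, 1, 1, 1, 1, 1, 1, 1) = 2494206

Hook-length formula: f^λ = n! / Π hook(c), product over all cells c of the Young diagram. For λ = (6, 3, 2, 1, 1, 1, 1, 1, 1, 1, 1), n = 19 boxes. Hook lengths by row (left-to-right, top-to-bottom): [16, 7, 5, 3, 2, 1]; [12, 3, 1]; [10, 1]; [8]; [7]; [6]; [5]; [4]; [3]; [2]; [1]. Product of hooks = 48771072000. So f^λ = 19! / 48771072000 = 121645100408832000 / 48771072000 = 2494206.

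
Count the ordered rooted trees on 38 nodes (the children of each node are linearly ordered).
C_37 = 45950804324621742364

These ordered rooted trees are counted by the Catalan number C_n = (1/(n + 1)) · C(2n, n). For n = 37: C_37 = (1/38) · C(74, 37) = 1746130564335626209832/38 = 45950804324621742364.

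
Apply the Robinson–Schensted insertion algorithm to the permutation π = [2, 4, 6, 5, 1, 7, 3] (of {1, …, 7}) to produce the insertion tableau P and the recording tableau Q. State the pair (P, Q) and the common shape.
P = [1, 3, 5, 7] / [2, 4] / [6];  Q = [1, 2, 3, 6] / [4, 7] / [5];  common shape = (4, 2, 1)

Row-insert the values π_1, π_2, … into P one at a time, bumping the leftmost entry strictly greater than the inserted value down to the next row. The recording tableau Q records, in position (i, j), the step at which that cell was added to P.
  Insert 2 (step 1): P = [2];  Q = [1]
  Insert 4 (step 2): P = [2, 4];  Q = [1, 2]
  Insert 6 (step 3): P = [2, 4, 6];  Q = [1, 2, 3]
  Insert 5 (step 4): P = [2, 4, 5] / [6];  Q = [1, 2, 3] / [4]
  Insert 1 (step 5): P = [1, 4, 5] / [2] / [6];  Q = [1, 2, 3] / [4] / [5]
  Insert 7 (step 6): P = [1, 4, 5, 7] / [2] / [6];  Q = [1, 2, 3, 6] / [4] / [5]
  Insert 3 (step 7): P = [1, 3, 5, 7] / [2, 4] / [6];  Q = [1, 2, 3, 6] / [4, 7] / [5]
Final shape: (4, 2, 1).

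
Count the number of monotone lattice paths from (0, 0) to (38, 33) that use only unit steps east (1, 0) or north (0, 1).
Number of paths = 187265264199657100730

A monotone lattice path from (0, 0) to (38, 33) consists of 38 east steps and 33 north steps in some order, so it is determined by which 38 of the 71 steps are east. The count is C(71, 38) = 187265264199657100730.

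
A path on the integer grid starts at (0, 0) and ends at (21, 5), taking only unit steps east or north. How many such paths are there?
Number of paths = 65780

A monotone lattice path from (0, 0) to (21, 5) consists of 21 east steps and 5 north steps in some order, so it is determined by which 21 of the 26 steps are east. The count is C(26, 21) = 65780.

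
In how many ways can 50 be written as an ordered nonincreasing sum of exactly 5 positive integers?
p(50, 5 parts) = 2611

Partitions of n into exactly k parts are in bijection with partitions of n − k into at most k parts (subtract 1 from each part). So p(50, exactly 5) = p(45, parts ≤ 5). Computing via the recurrence p(m, j) = p(m, j−1) + p(m−j, j) gives 2611.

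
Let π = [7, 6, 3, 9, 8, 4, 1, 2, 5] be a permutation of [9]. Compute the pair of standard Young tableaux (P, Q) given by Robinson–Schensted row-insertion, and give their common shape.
P = [1, 2, 5] / [3, 4] / [6, 8] / [7, 9];  Q = [1, 4, 9] / [2, 5] / [3, 6] / [7, 8];  common shape = (3, 2, 2, 2)

Row-insert the values π_1, π_2, … into P one at a time, bumping the leftmost entry strictly greater than the inserted value down to the next row. The recording tableau Q records, in position (i, j), the step at which that cell was added to P.
  Insert 7 (step 1): P = [7];  Q = [1]
  Insert 6 (step 2): P = [6] / [7];  Q = [1] / [2]
  Insert 3 (step 3): P = [3] / [6] / [7];  Q = [1] / [2] / [3]
  Insert 9 (step 4): P = [3, 9] / [6] / [7];  Q = [1, 4] / [2] / [3]
  Insert 8 (step 5): P = [3, 8] / [6, 9] / [7];  Q = [1, 4] / [2, 5] / [3]
  Insert 4 (step 6): P = [3, 4] / [6, 8] / [7, 9];  Q = [1, 4] / [2, 5] / [3, 6]
  Insert 1 (step 7): P = [1, 4] / [3, 8] / [6, 9] / [7];  Q = [1, 4] / [2, 5] / [3, 6] / [7]
  Insert 2 (step 8): P = [1, 2] / [3, 4] / [6, 8] / [7, 9];  Q = [1, 4] / [2, 5] / [3, 6] / [7, 8]
  Insert 5 (step 9): P = [1, 2, 5] / [3, 4] / [6, 8] / [7, 9];  Q = [1, 4, 9] / [2, 5] / [3, 6] / [7, 8]
Final shape: (3, 2, 2, 2).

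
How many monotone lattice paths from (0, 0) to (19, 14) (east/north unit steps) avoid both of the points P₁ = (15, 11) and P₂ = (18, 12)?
Number of paths = 381627845

Inclusion–exclusion. Total paths: C(33, 19) = 818809200. Through P₁: C(26, 15)·C(7, 4) = 270415600. Through P₂: C(30, 18)·C(3, 1) = 259479675. Since P₁ is strictly southwest of P₂, a monotone path through both must visit P₁ then P₂; paths through both = C(26, 15)·C(4, 3)·C(3, 1) = 92713920. Avoid both = 818809200 − 270415600 − 259479675 + 92713920 = 381627845.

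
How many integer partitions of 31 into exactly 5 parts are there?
p(31, 5 parts) = 427

Partitions of n into exactly k parts are in bijection with partitions of n − k into at most k parts (subtract 1 from each part). So p(31, exactly 5) = p(26, parts ≤ 5). Computing via the recurrence p(m, j) = p(m, j−1) + p(m−j, j) gives 427.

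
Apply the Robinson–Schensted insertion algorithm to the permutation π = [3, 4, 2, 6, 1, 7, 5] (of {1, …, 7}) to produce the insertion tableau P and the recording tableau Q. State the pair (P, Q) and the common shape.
P = [1, 4, 5, 7] / [2, 6] / [3];  Q = [1, 2, 4, 6] / [3, 7] / [5];  common shape = (4, 2, 1)

Row-insert the values π_1, π_2, … into P one at a time, bumping the leftmost entry strictly greater than the inserted value down to the next row. The recording tableau Q records, in position (i, j), the step at which that cell was added to P.
  Insert 3 (step 1): P = [3];  Q = [1]
  Insert 4 (step 2): P = [3, 4];  Q = [1, 2]
  Insert 2 (step 3): P = [2, 4] / [3];  Q = [1, 2] / [3]
  Insert 6 (step 4): P = [2, 4, 6] / [3];  Q = [1, 2, 4] / [3]
  Insert 1 (step 5): P = [1, 4, 6] / [2] / [3];  Q = [1, 2, 4] / [3] / [5]
  Insert 7 (step 6): P = [1, 4, 6, 7] / [2] / [3];  Q = [1, 2, 4, 6] / [3] / [5]
  Insert 5 (step 7): P = [1, 4, 5, 7] / [2, 6] / [3];  Q = [1, 2, 4, 6] / [3, 7] / [5]
Final shape: (4, 2, 1).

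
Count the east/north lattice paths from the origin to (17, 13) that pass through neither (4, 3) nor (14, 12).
Number of paths = 54019660

Inclusion–exclusion. Total paths: C(30, 17) = 119759850. Through P₁: C(7, 4)·C(23, 13) = 40042310. Through P₂: C(26, 14)·C(4, 3) = 38630800. Since P₁ is strictly southwest of P₂, a monotone path through both must visit P₁ then P₂; paths through both = C(7, 4)·C(19, 10)·C(4, 3) = 12932920. Avoid both = 119759850 − 40042310 − 38630800 + 12932920 = 54019660.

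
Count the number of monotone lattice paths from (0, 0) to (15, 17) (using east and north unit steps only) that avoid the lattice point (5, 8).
Number of paths = 446832234

Total paths from (0, 0) to (15, 17): C(32, 15) = 565722720. Paths through (5, 8): (paths (0, 0) → (5, 8)) × (paths (5, 8) → (15, 17)) = C(13, 5) · C(19, 10) = 1287 · 92378 = 118890486. Avoidance count = 565722720 − 118890486 = 446832234.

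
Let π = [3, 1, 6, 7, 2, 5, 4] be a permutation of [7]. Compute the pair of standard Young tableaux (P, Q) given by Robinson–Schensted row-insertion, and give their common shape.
P = [1, 2, 4] / [3, 5, 7] / [6];  Q = [1, 3, 4] / [2, 5, 6] / [7];  common shape = (3, 3, 1)

Row-insert the values π_1, π_2, … into P one at a time, bumping the leftmost entry strictly greater than the inserted value down to the next row. The recording tableau Q records, in position (i, j), the step at which that cell was added to P.
  Insert 3 (step 1): P = [3];  Q = [1]
  Insert 1 (step 2): P = [1] / [3];  Q = [1] / [2]
  Insert 6 (step 3): P = [1, 6] / [3];  Q = [1, 3] / [2]
  Insert 7 (step 4): P = [1, 6, 7] / [3];  Q = [1, 3, 4] / [2]
  Insert 2 (step 5): P = [1, 2, 7] / [3, 6];  Q = [1, 3, 4] / [2, 5]
  Insert 5 (step 6): P = [1, 2, 5] / [3, 6, 7];  Q = [1, 3, 4] / [2, 5, 6]
  Insert 4 (step 7): P = [1, 2, 4] / [3, 5, 7] / [6];  Q = [1, 3, 4] / [2, 5, 6] / [7]
Final shape: (3, 3, 1).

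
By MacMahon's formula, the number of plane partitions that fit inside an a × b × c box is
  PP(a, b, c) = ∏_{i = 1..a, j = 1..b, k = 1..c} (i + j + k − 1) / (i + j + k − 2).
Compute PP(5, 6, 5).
PP(5, 6, 5) = 3184461423

Evaluate the triple product over i = 1..5, j = 1..6, k = 1..5. The factors are (2/1) · (3/2) · (4/3) · (5/4) · (6/5) · (3/2) · (4/3) · (5/4) · … (150 factors total). The numerators and denominators telescope so the product is an integer; carrying out the multiplication exactly gives PP(5, 6, 5) = 3184461423.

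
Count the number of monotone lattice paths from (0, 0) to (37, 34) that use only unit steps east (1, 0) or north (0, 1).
Number of paths = 209296471752557936110

A monotone lattice path from (0, 0) to (37, 34) consists of 37 east steps and 34 north steps in some order, so it is determined by which 37 of the 71 steps are east. The count is C(71, 37) = 209296471752557936110.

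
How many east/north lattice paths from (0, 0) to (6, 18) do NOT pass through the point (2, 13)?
Number of paths = 121366

Total paths from (0, 0) to (6, 18): C(24, 6) = 134596. Paths through (2, 13): (paths (0, 0) → (2, 13)) × (paths (2, 13) → (6, 18)) = C(15, 2) · C(9, 4) = 105 · 126 = 13230. Avoidance count = 134596 − 13230 = 121366.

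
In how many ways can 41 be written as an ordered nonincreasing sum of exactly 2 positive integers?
p(41, 2 parts) = 20

Partitions of n into exactly k parts are in bijection with partitions of n − k into at most k parts (subtract 1 from each part). So p(41, exactly 2) = p(39, parts ≤ 2). Computing via the recurrence p(m, j) = p(m, j−1) + p(m−j, j) gives 20.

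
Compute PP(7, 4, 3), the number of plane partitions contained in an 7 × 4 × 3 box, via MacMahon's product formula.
PP(7, 4, 3) = 1557270

Evaluate the triple product over i = 1..7, j = 1..4, k = 1..3. The factors are (2/1) · (3/2) · (4/3) · (3/2) · (4/3) · (5/4) · (4/3) · (5/4) · … (84 factors total). The numerators and denominators telescope so the product is an integer; carrying out the multiplication exactly gives PP(7, 4, 3) = 1557270.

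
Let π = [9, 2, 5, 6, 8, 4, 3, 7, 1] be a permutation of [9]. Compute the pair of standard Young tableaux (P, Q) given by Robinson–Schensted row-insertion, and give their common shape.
P = [1, 3, 6, 7] / [2, 8] / [4] / [5] / [9];  Q = [1, 3, 4, 5] / [2, 8] / [6] / [7] / [9];  common shape = (4, 2, 1, 1, 1)

Row-insert the values π_1, π_2, … into P one at a time, bumping the leftmost entry strictly greater than the inserted value down to the next row. The recording tableau Q records, in position (i, j), the step at which that cell was added to P.
  Insert 9 (step 1): P = [9];  Q = [1]
  Insert 2 (step 2): P = [2] / [9];  Q = [1] / [2]
  Insert 5 (step 3): P = [2, 5] / [9];  Q = [1, 3] / [2]
  Insert 6 (step 4): P = [2, 5, 6] / [9];  Q = [1, 3, 4] / [2]
  Insert 8 (step 5): P = [2, 5, 6, 8] / [9];  Q = [1, 3, 4, 5] / [2]
  Insert 4 (step 6): P = [2, 4, 6, 8] / [5] / [9];  Q = [1, 3, 4, 5] / [2] / [6]
  Insert 3 (step 7): P = [2, 3, 6, 8] / [4] / [5] / [9];  Q = [1, 3, 4, 5] / [2] / [6] / [7]
  Insert 7 (step 8): P = [2, 3, 6, 7] / [4, 8] / [5] / [9];  Q = [1, 3, 4, 5] / [2, 8] / [6] / [7]
  Insert 1 (step 9): P = [1, 3, 6, 7] / [2, 8] / [4] / [5] / [9];  Q = [1, 3, 4, 5] / [2, 8] / [6] / [7] / [9]
Final shape: (4, 2, 1, 1, 1).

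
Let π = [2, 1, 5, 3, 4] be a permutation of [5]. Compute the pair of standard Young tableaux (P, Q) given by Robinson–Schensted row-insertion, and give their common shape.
P = [1, 3, 4] / [2, 5];  Q = [1, 3, 5] / [2, 4];  common shape = (3, 2)

Row-insert the values π_1, π_2, … into P one at a time, bumping the leftmost entry strictly greater than the inserted value down to the next row. The recording tableau Q records, in position (i, j), the step at which that cell was added to P.
  Insert 2 (step 1): P = [2];  Q = [1]
  Insert 1 (step 2): P = [1] / [2];  Q = [1] / [2]
  Insert 5 (step 3): P = [1, 5] / [2];  Q = [1, 3] / [2]
  Insert 3 (step 4): P = [1, 3] / [2, 5];  Q = [1, 3] / [2, 4]
  Insert 4 (step 5): P = [1, 3, 4] / [2, 5];  Q = [1, 3, 5] / [2, 4]
Final shape: (3, 2).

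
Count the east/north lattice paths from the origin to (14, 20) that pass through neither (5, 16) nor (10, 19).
Number of paths = 1282973775

Inclusion–exclusion. Total paths: C(34, 14) = 1391975640. Through P₁: C(21, 5)·C(13, 9) = 14549535. Through P₂: C(29, 10)·C(5, 4) = 100150050. Since P₁ is strictly southwest of P₂, a monotone path through both must visit P₁ then P₂; paths through both = C(21, 5)·C(8, 5)·C(5, 4) = 5697720. Avoid both = 1391975640 − 14549535 − 100150050 + 5697720 = 1282973775.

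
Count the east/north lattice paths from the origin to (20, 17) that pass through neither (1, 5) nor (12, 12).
Number of paths = 11824141716

Inclusion–exclusion. Total paths: C(37, 20) = 15905368710. Through P₁: C(6, 1)·C(31, 19) = 846723150. Through P₂: C(24, 12)·C(13, 8) = 3480248772. Since P₁ is strictly southwest of P₂, a monotone path through both must visit P₁ then P₂; paths through both = C(6, 1)·C(18, 11)·C(13, 8) = 245744928. Avoid both = 15905368710 − 846723150 − 3480248772 + 245744928 = 11824141716.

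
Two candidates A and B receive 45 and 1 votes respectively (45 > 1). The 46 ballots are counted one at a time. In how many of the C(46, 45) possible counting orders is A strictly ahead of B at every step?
Strict-lead orderings = 44

Total orderings of the 46 votes with 45 for A: C(46, 45) = 46. By the Bertrand ballot formula (Cycle Lemma / reflection principle), the number of orderings in which A is strictly ahead of B throughout is (p − q)/(p + q) · C(p + q, p) = (45 − 1)/(45 + 1) · 46 = 44.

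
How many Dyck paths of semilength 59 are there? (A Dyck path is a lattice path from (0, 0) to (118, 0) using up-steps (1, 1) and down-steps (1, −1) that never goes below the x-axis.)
C_59 = 405944995127576985730643443367112

These Dyck paths are counted by the Catalan number C_n = (1/(n + 1)) · C(2n, n). For n = 59: C_59 = (1/60) · C(118, 59) = 24356699707654619143838606602026720/60 = 405944995127576985730643443367112.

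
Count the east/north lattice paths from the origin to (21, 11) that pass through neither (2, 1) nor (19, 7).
Number of paths = 63610065

Inclusion–exclusion. Total paths: C(32, 21) = 129024480. Through P₁: C(3, 2)·C(29, 19) = 60090030. Through P₂: C(26, 19)·C(6, 2) = 9867000. Since P₁ is strictly southwest of P₂, a monotone path through both must visit P₁ then P₂; paths through both = C(3, 2)·C(23, 17)·C(6, 2) = 4542615. Avoid both = 129024480 − 60090030 − 9867000 + 4542615 = 63610065.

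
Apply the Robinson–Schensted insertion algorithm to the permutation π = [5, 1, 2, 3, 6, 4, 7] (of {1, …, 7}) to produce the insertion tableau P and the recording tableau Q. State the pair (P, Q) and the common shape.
P = [1, 2, 3, 4, 7] / [5, 6];  Q = [1, 3, 4, 5, 7] / [2, 6];  common shape = (5, 2)

Row-insert the values π_1, π_2, … into P one at a time, bumping the leftmost entry strictly greater than the inserted value down to the next row. The recording tableau Q records, in position (i, j), the step at which that cell was added to P.
  Insert 5 (step 1): P = [5];  Q = [1]
  Insert 1 (step 2): P = [1] / [5];  Q = [1] / [2]
  Insert 2 (step 3): P = [1, 2] / [5];  Q = [1, 3] / [2]
  Insert 3 (step 4): P = [1, 2, 3] / [5];  Q = [1, 3, 4] / [2]
  Insert 6 (step 5): P = [1, 2, 3, 6] / [5];  Q = [1, 3, 4, 5] / [2]
  Insert 4 (step 6): P = [1, 2, 3, 4] / [5, 6];  Q = [1, 3, 4, 5] / [2, 6]
  Insert 7 (step 7): P = [1, 2, 3, 4, 7] / [5, 6];  Q = [1, 3, 4, 5, 7] / [2, 6]
Final shape: (5, 2).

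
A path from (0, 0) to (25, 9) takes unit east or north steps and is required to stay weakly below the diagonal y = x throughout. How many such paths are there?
Number of paths = 34295052

By the reflection principle (André's argument), the number of monotone paths to (25, 9) with n ≤ m that never go above y = x is C(34, 25) − C(34, 26) = 52451256 − 18156204 = 34295052.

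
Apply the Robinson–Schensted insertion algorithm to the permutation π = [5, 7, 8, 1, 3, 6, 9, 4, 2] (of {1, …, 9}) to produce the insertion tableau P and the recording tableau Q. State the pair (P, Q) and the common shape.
P = [1, 2, 4, 9] / [3, 6, 8] / [5] / [7];  Q = [1, 2, 3, 7] / [4, 5, 6] / [8] / [9];  common shape = (4, 3, 1, 1)

Row-insert the values π_1, π_2, … into P one at a time, bumping the leftmost entry strictly greater than the inserted value down to the next row. The recording tableau Q records, in position (i, j), the step at which that cell was added to P.
  Insert 5 (step 1): P = [5];  Q = [1]
  Insert 7 (step 2): P = [5, 7];  Q = [1, 2]
  Insert 8 (step 3): P = [5, 7, 8];  Q = [1, 2, 3]
  Insert 1 (step 4): P = [1, 7, 8] / [5];  Q = [1, 2, 3] / [4]
  Insert 3 (step 5): P = [1, 3, 8] / [5, 7];  Q = [1, 2, 3] / [4, 5]
  Insert 6 (step 6): P = [1, 3, 6] / [5, 7, 8];  Q = [1, 2, 3] / [4, 5, 6]
  Insert 9 (step 7): P = [1, 3, 6, 9] / [5, 7, 8];  Q = [1, 2, 3, 7] / [4, 5, 6]
  Insert 4 (step 8): P = [1, 3, 4, 9] / [5, 6, 8] / [7];  Q = [1, 2, 3, 7] / [4, 5, 6] / [8]
  Insert 2 (step 9): P = [1, 2, 4, 9] / [3, 6, 8] / [5] / [7];  Q = [1, 2, 3, 7] / [4, 5, 6] / [8] / [9]
Final shape: (4, 3, 1, 1).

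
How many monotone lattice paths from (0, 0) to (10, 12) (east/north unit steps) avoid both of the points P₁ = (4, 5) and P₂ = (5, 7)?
Number of paths = 326102

Inclusion–exclusion. Total paths: C(22, 10) = 646646. Through P₁: C(9, 4)·C(13, 6) = 216216. Through P₂: C(12, 5)·C(10, 5) = 199584. Since P₁ is strictly southwest of P₂, a monotone path through both must visit P₁ then P₂; paths through both = C(9, 4)·C(3, 1)·C(10, 5) = 95256. Avoid both = 646646 − 216216 − 199584 + 95256 = 326102.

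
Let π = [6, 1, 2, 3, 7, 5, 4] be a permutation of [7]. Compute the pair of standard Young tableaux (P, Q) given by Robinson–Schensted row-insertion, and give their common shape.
P = [1, 2, 3, 4] / [5, 7] / [6];  Q = [1, 3, 4, 5] / [2, 6] / [7];  common shape = (4, 2, 1)

Row-insert the values π_1, π_2, … into P one at a time, bumping the leftmost entry strictly greater than the inserted value down to the next row. The recording tableau Q records, in position (i, j), the step at which that cell was added to P.
  Insert 6 (step 1): P = [6];  Q = [1]
  Insert 1 (step 2): P = [1] / [6];  Q = [1] / [2]
  Insert 2 (step 3): P = [1, 2] / [6];  Q = [1, 3] / [2]
  Insert 3 (step 4): P = [1, 2, 3] / [6];  Q = [1, 3, 4] / [2]
  Insert 7 (step 5): P = [1, 2, 3, 7] / [6];  Q = [1, 3, 4, 5] / [2]
  Insert 5 (step 6): P = [1, 2, 3, 5] / [6, 7];  Q = [1, 3, 4, 5] / [2, 6]
  Insert 4 (step 7): P = [1, 2, 3, 4] / [5, 7] / [6];  Q = [1, 3, 4, 5] / [2, 6] / [7]
Final shape: (4, 2, 1).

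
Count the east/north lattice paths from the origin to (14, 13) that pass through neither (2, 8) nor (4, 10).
Number of paths = 19570774

Inclusion–exclusion. Total paths: C(27, 14) = 20058300. Through P₁: C(10, 2)·C(17, 12) = 278460. Through P₂: C(14, 4)·C(13, 10) = 286286. Since P₁ is strictly southwest of P₂, a monotone path through both must visit P₁ then P₂; paths through both = C(10, 2)·C(4, 2)·C(13, 10) = 77220. Avoid both = 20058300 − 278460 − 286286 + 77220 = 19570774.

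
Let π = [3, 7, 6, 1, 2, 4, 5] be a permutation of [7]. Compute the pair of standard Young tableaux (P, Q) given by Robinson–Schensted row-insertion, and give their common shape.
P = [1, 2, 4, 5] / [3, 6] / [7];  Q = [1, 2, 6, 7] / [3, 5] / [4];  common shape = (4, 2, 1)

Row-insert the values π_1, π_2, … into P one at a time, bumping the leftmost entry strictly greater than the inserted value down to the next row. The recording tableau Q records, in position (i, j), the step at which that cell was added to P.
  Insert 3 (step 1): P = [3];  Q = [1]
  Insert 7 (step 2): P = [3, 7];  Q = [1, 2]
  Insert 6 (step 3): P = [3, 6] / [7];  Q = [1, 2] / [3]
  Insert 1 (step 4): P = [1, 6] / [3] / [7];  Q = [1, 2] / [3] / [4]
  Insert 2 (step 5): P = [1, 2] / [3, 6] / [7];  Q = [1, 2] / [3, 5] / [4]
  Insert 4 (step 6): P = [1, 2, 4] / [3, 6] / [7];  Q = [1, 2, 6] / [3, 5] / [4]
  Insert 5 (step 7): P = [1, 2, 4, 5] / [3, 6] / [7];  Q = [1, 2, 6, 7] / [3, 5] / [4]
Final shape: (4, 2, 1).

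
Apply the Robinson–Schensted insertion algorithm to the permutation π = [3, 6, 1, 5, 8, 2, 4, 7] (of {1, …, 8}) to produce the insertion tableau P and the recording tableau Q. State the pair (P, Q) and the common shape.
P = [1, 2, 4, 7] / [3, 5, 8] / [6];  Q = [1, 2, 5, 8] / [3, 4, 7] / [6];  common shape = (4, 3, 1)

Row-insert the values π_1, π_2, … into P one at a time, bumping the leftmost entry strictly greater than the inserted value down to the next row. The recording tableau Q records, in position (i, j), the step at which that cell was added to P.
  Insert 3 (step 1): P = [3];  Q = [1]
  Insert 6 (step 2): P = [3, 6];  Q = [1, 2]
  Insert 1 (step 3): P = [1, 6] / [3];  Q = [1, 2] / [3]
  Insert 5 (step 4): P = [1, 5] / [3, 6];  Q = [1, 2] / [3, 4]
  Insert 8 (step 5): P = [1, 5, 8] / [3, 6];  Q = [1, 2, 5] / [3, 4]
  Insert 2 (step 6): P = [1, 2, 8] / [3, 5] / [6];  Q = [1, 2, 5] / [3, 4] / [6]
  Insert 4 (step 7): P = [1, 2, 4] / [3, 5, 8] / [6];  Q = [1, 2, 5] / [3, 4, 7] / [6]
  Insert 7 (step 8): P = [1, 2, 4, 7] / [3, 5, 8] / [6];  Q = [1, 2, 5, 8] / [3, 4, 7] / [6]
Final shape: (4, 3, 1).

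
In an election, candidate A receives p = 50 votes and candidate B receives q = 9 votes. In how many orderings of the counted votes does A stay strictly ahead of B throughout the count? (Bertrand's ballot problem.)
Strict-lead orderings = 8732076639

Total orderings of the 59 votes with 50 for A: C(59, 50) = 12565671261. By the Bertrand ballot formula (Cycle Lemma / reflection principle), the number of orderings in which A is strictly ahead of B throughout is (p − q)/(p + q) · C(p + q, p) = (50 − 9)/(50 + 9) · 12565671261 = 8732076639.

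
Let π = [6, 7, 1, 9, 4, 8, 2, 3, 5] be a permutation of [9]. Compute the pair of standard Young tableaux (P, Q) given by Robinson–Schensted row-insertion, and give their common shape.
P = [1, 2, 3, 5] / [4, 7, 8] / [6, 9];  Q = [1, 2, 4, 9] / [3, 5, 6] / [7, 8];  common shape = (4, 3, 2)

Row-insert the values π_1, π_2, … into P one at a time, bumping the leftmost entry strictly greater than the inserted value down to the next row. The recording tableau Q records, in position (i, j), the step at which that cell was added to P.
  Insert 6 (step 1): P = [6];  Q = [1]
  Insert 7 (step 2): P = [6, 7];  Q = [1, 2]
  Insert 1 (step 3): P = [1, 7] / [6];  Q = [1, 2] / [3]
  Insert 9 (step 4): P = [1, 7, 9] / [6];  Q = [1, 2, 4] / [3]
  Insert 4 (step 5): P = [1, 4, 9] / [6, 7];  Q = [1, 2, 4] / [3, 5]
  Insert 8 (step 6): P = [1, 4, 8] / [6, 7, 9];  Q = [1, 2, 4] / [3, 5, 6]
  Insert 2 (step 7): P = [1, 2, 8] / [4, 7, 9] / [6];  Q = [1, 2, 4] / [3, 5, 6] / [7]
  Insert 3 (step 8): P = [1, 2, 3] / [4, 7, 8] / [6, 9];  Q = [1, 2, 4] / [3, 5, 6] / [7, 8]
  Insert 5 (step 9): P = [1, 2, 3, 5] / [4, 7, 8] / [6, 9];  Q = [1, 2, 4, 9] / [3, 5, 6] / [7, 8]
Final shape: (4, 3, 2).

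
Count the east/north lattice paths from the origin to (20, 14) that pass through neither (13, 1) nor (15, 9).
Number of paths = 1061558112

Inclusion–exclusion. Total paths: C(34, 20) = 1391975640. Through P₁: C(14, 13)·C(20, 7) = 1085280. Through P₂: C(24, 15)·C(10, 5) = 329491008. Since P₁ is strictly southwest of P₂, a monotone path through both must visit P₁ then P₂; paths through both = C(14, 13)·C(10, 2)·C(10, 5) = 158760. Avoid both = 1391975640 − 1085280 − 329491008 + 158760 = 1061558112.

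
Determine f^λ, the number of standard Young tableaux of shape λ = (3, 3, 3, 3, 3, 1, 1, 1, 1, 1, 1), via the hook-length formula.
# SYT of shape (3, 3, 3, 3, 3, 1, 1, 1, 1, 1, 1) = 5317872

Hook-length formula: f^λ = n! / Π hook(c), product over all cells c of the Young diagram. For λ = (3, 3, 3, 3, 3, 1, 1, 1, 1, 1, 1), n = 21 boxes. Hook lengths by row (left-to-right, top-to-bottom): [13, 6, 5]; [12, 5, 4]; [11, 4, 3]; [10, 3, 2]; [9, 2, 1]; [6]; [5]; [4]; [3]; [2]; [1]. Product of hooks = 9607403520000. So f^λ = 21! / 9607403520000 = 51090942171709440000 / 9607403520000 = 5317872.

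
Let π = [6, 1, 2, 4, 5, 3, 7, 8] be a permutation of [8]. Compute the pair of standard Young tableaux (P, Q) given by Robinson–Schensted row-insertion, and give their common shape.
P = [1, 2, 3, 5, 7, 8] / [4] / [6];  Q = [1, 3, 4, 5, 7, 8] / [2] / [6];  common shape = (6, 1, 1)

Row-insert the values π_1, π_2, … into P one at a time, bumping the leftmost entry strictly greater than the inserted value down to the next row. The recording tableau Q records, in position (i, j), the step at which that cell was added to P.
  Insert 6 (step 1): P = [6];  Q = [1]
  Insert 1 (step 2): P = [1] / [6];  Q = [1] / [2]
  Insert 2 (step 3): P = [1, 2] / [6];  Q = [1, 3] / [2]
  Insert 4 (step 4): P = [1, 2, 4] / [6];  Q = [1, 3, 4] / [2]
  Insert 5 (step 5): P = [1, 2, 4, 5] / [6];  Q = [1, 3, 4, 5] / [2]
  Insert 3 (step 6): P = [1, 2, 3, 5] / [4] / [6];  Q = [1, 3, 4, 5] / [2] / [6]
  Insert 7 (step 7): P = [1, 2, 3, 5, 7] / [4] / [6];  Q = [1, 3, 4, 5, 7] / [2] / [6]
  Insert 8 (step 8): P = [1, 2, 3, 5, 7, 8] / [4] / [6];  Q = [1, 3, 4, 5, 7, 8] / [2] / [6]
Final shape: (6, 1, 1).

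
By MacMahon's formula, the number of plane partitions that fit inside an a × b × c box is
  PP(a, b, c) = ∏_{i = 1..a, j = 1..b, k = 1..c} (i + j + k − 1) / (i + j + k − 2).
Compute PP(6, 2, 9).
PP(6, 2, 9) = 5725720

Evaluate the triple product over i = 1..6, j = 1..2, k = 1..9. The factors are (2/1) · (3/2) · (4/3) · (5/4) · (6/5) · (7/6) · (8/7) · (9/8) · … (108 factors total). The numerators and denominators telescope so the product is an integer; carrying out the multiplication exactly gives PP(6, 2, 9) = 5725720.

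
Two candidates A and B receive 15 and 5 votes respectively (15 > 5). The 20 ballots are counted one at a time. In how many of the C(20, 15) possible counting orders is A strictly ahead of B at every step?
Strict-lead orderings = 7752

Total orderings of the 20 votes with 15 for A: C(20, 15) = 15504. By the Bertrand ballot formula (Cycle Lemma / reflection principle), the number of orderings in which A is strictly ahead of B throughout is (p − q)/(p + q) · C(p + q, p) = (15 − 5)/(15 + 5) · 15504 = 7752.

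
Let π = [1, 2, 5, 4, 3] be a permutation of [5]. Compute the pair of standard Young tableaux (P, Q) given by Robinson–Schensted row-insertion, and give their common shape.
P = [1, 2, 3] / [4] / [5];  Q = [1, 2, 3] / [4] / [5];  common shape = (3, 1, 1)

Row-insert the values π_1, π_2, … into P one at a time, bumping the leftmost entry strictly greater than the inserted value down to the next row. The recording tableau Q records, in position (i, j), the step at which that cell was added to P.
  Insert 1 (step 1): P = [1];  Q = [1]
  Insert 2 (step 2): P = [1, 2];  Q = [1, 2]
  Insert 5 (step 3): P = [1, 2, 5];  Q = [1, 2, 3]
  Insert 4 (step 4): P = [1, 2, 4] / [5];  Q = [1, 2, 3] / [4]
  Insert 3 (step 5): P = [1, 2, 3] / [4] / [5];  Q = [1, 2, 3] / [4] / [5]
Final shape: (3, 1, 1).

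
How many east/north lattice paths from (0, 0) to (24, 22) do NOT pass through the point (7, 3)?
Number of paths = 6858671521950

Total paths from (0, 0) to (24, 22): C(46, 24) = 7890371113950. Paths through (7, 3): (paths (0, 0) → (7, 3)) × (paths (7, 3) → (24, 22)) = C(10, 7) · C(36, 17) = 120 · 8597496600 = 1031699592000. Avoidance count = 7890371113950 − 1031699592000 = 6858671521950.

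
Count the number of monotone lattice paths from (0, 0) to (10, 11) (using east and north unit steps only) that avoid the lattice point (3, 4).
Number of paths = 232596

Total paths from (0, 0) to (10, 11): C(21, 10) = 352716. Paths through (3, 4): (paths (0, 0) → (3, 4)) × (paths (3, 4) → (10, 11)) = C(7, 3) · C(14, 7) = 35 · 3432 = 120120. Avoidance count = 352716 − 120120 = 232596.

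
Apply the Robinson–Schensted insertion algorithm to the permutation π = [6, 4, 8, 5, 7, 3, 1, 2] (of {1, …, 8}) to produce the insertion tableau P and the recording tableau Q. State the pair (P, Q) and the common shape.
P = [1, 2, 7] / [3, 5] / [4, 8] / [6];  Q = [1, 3, 5] / [2, 4] / [6, 8] / [7];  common shape = (3, 2, 2, 1)

Row-insert the values π_1, π_2, … into P one at a time, bumping the leftmost entry strictly greater than the inserted value down to the next row. The recording tableau Q records, in position (i, j), the step at which that cell was added to P.
  Insert 6 (step 1): P = [6];  Q = [1]
  Insert 4 (step 2): P = [4] / [6];  Q = [1] / [2]
  Insert 8 (step 3): P = [4, 8] / [6];  Q = [1, 3] / [2]
  Insert 5 (step 4): P = [4, 5] / [6, 8];  Q = [1, 3] / [2, 4]
  Insert 7 (step 5): P = [4, 5, 7] / [6, 8];  Q = [1, 3, 5] / [2, 4]
  Insert 3 (step 6): P = [3, 5, 7] / [4, 8] / [6];  Q = [1, 3, 5] / [2, 4] / [6]
  Insert 1 (step 7): P = [1, 5, 7] / [3, 8] / [4] / [6];  Q = [1, 3, 5] / [2, 4] / [6] / [7]
  Insert 2 (step 8): P = [1, 2, 7] / [3, 5] / [4, 8] / [6];  Q = [1, 3, 5] / [2, 4] / [6, 8] / [7]
Final shape: (3, 2, 2, 1).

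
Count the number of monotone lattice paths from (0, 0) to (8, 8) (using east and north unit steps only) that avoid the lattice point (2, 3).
Number of paths = 8250

Total paths from (0, 0) to (8, 8): C(16, 8) = 12870. Paths through (2, 3): (paths (0, 0) → (2, 3)) × (paths (2, 3) → (8, 8)) = C(5, 2) · C(11, 6) = 10 · 462 = 4620. Avoidance count = 12870 − 4620 = 8250.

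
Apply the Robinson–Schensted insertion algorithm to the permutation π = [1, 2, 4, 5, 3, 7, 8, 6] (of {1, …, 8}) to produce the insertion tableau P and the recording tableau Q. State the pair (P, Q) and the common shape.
P = [1, 2, 3, 5, 6, 8] / [4, 7];  Q = [1, 2, 3, 4, 6, 7] / [5, 8];  common shape = (6, 2)

Row-insert the values π_1, π_2, … into P one at a time, bumping the leftmost entry strictly greater than the inserted value down to the next row. The recording tableau Q records, in position (i, j), the step at which that cell was added to P.
  Insert 1 (step 1): P = [1];  Q = [1]
  Insert 2 (step 2): P = [1, 2];  Q = [1, 2]
  Insert 4 (step 3): P = [1, 2, 4];  Q = [1, 2, 3]
  Insert 5 (step 4): P = [1, 2, 4, 5];  Q = [1, 2, 3, 4]
  Insert 3 (step 5): P = [1, 2, 3, 5] / [4];  Q = [1, 2, 3, 4] / [5]
  Insert 7 (step 6): P = [1, 2, 3, 5, 7] / [4];  Q = [1, 2, 3, 4, 6] / [5]
  Insert 8 (step 7): P = [1, 2, 3, 5, 7, 8] / [4];  Q = [1, 2, 3, 4, 6, 7] / [5]
  Insert 6 (step 8): P = [1, 2, 3, 5, 6, 8] / [4, 7];  Q = [1, 2, 3, 4, 6, 7] / [5, 8]
Final shape: (6, 2).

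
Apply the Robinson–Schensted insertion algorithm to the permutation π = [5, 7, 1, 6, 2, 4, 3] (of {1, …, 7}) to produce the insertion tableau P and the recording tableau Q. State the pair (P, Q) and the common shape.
P = [1, 2, 3] / [4, 6] / [5] / [7];  Q = [1, 2, 6] / [3, 4] / [5] / [7];  common shape = (3, 2, 1, 1)

Row-insert the values π_1, π_2, … into P one at a time, bumping the leftmost entry strictly greater than the inserted value down to the next row. The recording tableau Q records, in position (i, j), the step at which that cell was added to P.
  Insert 5 (step 1): P = [5];  Q = [1]
  Insert 7 (step 2): P = [5, 7];  Q = [1, 2]
  Insert 1 (step 3): P = [1, 7] / [5];  Q = [1, 2] / [3]
  Insert 6 (step 4): P = [1, 6] / [5, 7];  Q = [1, 2] / [3, 4]
  Insert 2 (step 5): P = [1, 2] / [5, 6] / [7];  Q = [1, 2] / [3, 4] / [5]
  Insert 4 (step 6): P = [1, 2, 4] / [5, 6] / [7];  Q = [1, 2, 6] / [3, 4] / [5]
  Insert 3 (step 7): P = [1, 2, 3] / [4, 6] / [5] / [7];  Q = [1, 2, 6] / [3, 4] / [5] / [7]
Final shape: (3, 2, 1, 1).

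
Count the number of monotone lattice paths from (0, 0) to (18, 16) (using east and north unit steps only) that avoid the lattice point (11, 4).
Number of paths = 2135181810

Total paths from (0, 0) to (18, 16): C(34, 18) = 2203961430. Paths through (11, 4): (paths (0, 0) → (11, 4)) × (paths (11, 4) → (18, 16)) = C(15, 11) · C(19, 7) = 1365 · 50388 = 68779620. Avoidance count = 2203961430 − 68779620 = 2135181810.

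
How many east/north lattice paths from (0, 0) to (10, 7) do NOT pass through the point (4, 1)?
Number of paths = 14828

Total paths from (0, 0) to (10, 7): C(17, 10) = 19448. Paths through (4, 1): (paths (0, 0) → (4, 1)) × (paths (4, 1) → (10, 7)) = C(5, 4) · C(12, 6) = 5 · 924 = 4620. Avoidance count = 19448 − 4620 = 14828.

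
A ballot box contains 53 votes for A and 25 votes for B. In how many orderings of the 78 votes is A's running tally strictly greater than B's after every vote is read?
Strict-lead orderings = 61306162528530216528

Total orderings of the 78 votes with 53 for A: C(78, 53) = 170781452758048460328. By the Bertrand ballot formula (Cycle Lemma / reflection principle), the number of orderings in which A is strictly ahead of B throughout is (p − q)/(p + q) · C(p + q, p) = (53 − 25)/(53 + 25) · 170781452758048460328 = 61306162528530216528.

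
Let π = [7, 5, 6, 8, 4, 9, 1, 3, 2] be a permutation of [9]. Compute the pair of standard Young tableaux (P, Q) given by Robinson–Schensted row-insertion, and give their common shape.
P = [1, 2, 8, 9] / [3, 6] / [4] / [5] / [7];  Q = [1, 3, 4, 6] / [2, 8] / [5] / [7] / [9];  common shape = (4, 2, 1, 1, 1)

Row-insert the values π_1, π_2, … into P one at a time, bumping the leftmost entry strictly greater than the inserted value down to the next row. The recording tableau Q records, in position (i, j), the step at which that cell was added to P.
  Insert 7 (step 1): P = [7];  Q = [1]
  Insert 5 (step 2): P = [5] / [7];  Q = [1] / [2]
  Insert 6 (step 3): P = [5, 6] / [7];  Q = [1, 3] / [2]
  Insert 8 (step 4): P = [5, 6, 8] / [7];  Q = [1, 3, 4] / [2]
  Insert 4 (step 5): P = [4, 6, 8] / [5] / [7];  Q = [1, 3, 4] / [2] / [5]
  Insert 9 (step 6): P = [4, 6, 8, 9] / [5] / [7];  Q = [1, 3, 4, 6] / [2] / [5]
  Insert 1 (step 7): P = [1, 6, 8, 9] / [4] / [5] / [7];  Q = [1, 3, 4, 6] / [2] / [5] / [7]
  Insert 3 (step 8): P = [1, 3, 8, 9] / [4, 6] / [5] / [7];  Q = [1, 3, 4, 6] / [2, 8] / [5] / [7]
  Insert 2 (step 9): P = [1, 2, 8, 9] / [3, 6] / [4] / [5] / [7];  Q = [1, 3, 4, 6] / [2, 8] / [5] / [7] / [9]
Final shape: (4, 2, 1, 1, 1).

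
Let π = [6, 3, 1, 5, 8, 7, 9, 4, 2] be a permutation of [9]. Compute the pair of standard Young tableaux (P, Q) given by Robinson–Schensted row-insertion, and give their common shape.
P = [1, 2, 7, 9] / [3, 4] / [5, 8] / [6];  Q = [1, 4, 5, 7] / [2, 6] / [3, 8] / [9];  common shape = (4, 2, 2, 1)

Row-insert the values π_1, π_2, … into P one at a time, bumping the leftmost entry strictly greater than the inserted value down to the next row. The recording tableau Q records, in position (i, j), the step at which that cell was added to P.
  Insert 6 (step 1): P = [6];  Q = [1]
  Insert 3 (step 2): P = [3] / [6];  Q = [1] / [2]
  Insert 1 (step 3): P = [1] / [3] / [6];  Q = [1] / [2] / [3]
  Insert 5 (step 4): P = [1, 5] / [3] / [6];  Q = [1, 4] / [2] / [3]
  Insert 8 (step 5): P = [1, 5, 8] / [3] / [6];  Q = [1, 4, 5] / [2] / [3]
  Insert 7 (step 6): P = [1, 5, 7] / [3, 8] / [6];  Q = [1, 4, 5] / [2, 6] / [3]
  Insert 9 (step 7): P = [1, 5, 7, 9] / [3, 8] / [6];  Q = [1, 4, 5, 7] / [2, 6] / [3]
  Insert 4 (step 8): P = [1, 4, 7, 9] / [3, 5] / [6, 8];  Q = [1, 4, 5, 7] / [2, 6] / [3, 8]
  Insert 2 (step 9): P = [1, 2, 7, 9] / [3, 4] / [5, 8] / [6];  Q = [1, 4, 5, 7] / [2, 6] / [3, 8] / [9]
Final shape: (4, 2, 2, 1).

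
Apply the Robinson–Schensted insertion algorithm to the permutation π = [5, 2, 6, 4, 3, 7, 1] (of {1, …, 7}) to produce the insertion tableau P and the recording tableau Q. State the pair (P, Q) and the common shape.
P = [1, 3, 7] / [2, 6] / [4] / [5];  Q = [1, 3, 6] / [2, 4] / [5] / [7];  common shape = (3, 2, 1, 1)

Row-insert the values π_1, π_2, … into P one at a time, bumping the leftmost entry strictly greater than the inserted value down to the next row. The recording tableau Q records, in position (i, j), the step at which that cell was added to P.
  Insert 5 (step 1): P = [5];  Q = [1]
  Insert 2 (step 2): P = [2] / [5];  Q = [1] / [2]
  Insert 6 (step 3): P = [2, 6] / [5];  Q = [1, 3] / [2]
  Insert 4 (step 4): P = [2, 4] / [5, 6];  Q = [1, 3] / [2, 4]
  Insert 3 (step 5): P = [2, 3] / [4, 6] / [5];  Q = [1, 3] / [2, 4] / [5]
  Insert 7 (step 6): P = [2, 3, 7] / [4, 6] / [5];  Q = [1, 3, 6] / [2, 4] / [5]
  Insert 1 (step 7): P = [1, 3, 7] / [2, 6] / [4] / [5];  Q = [1, 3, 6] / [2, 4] / [5] / [7]
Final shape: (3, 2, 1, 1).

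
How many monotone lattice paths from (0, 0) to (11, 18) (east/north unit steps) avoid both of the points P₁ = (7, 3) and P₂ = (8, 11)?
Number of paths = 25191930

Inclusion–exclusion. Total paths: C(29, 11) = 34597290. Through P₁: C(10, 7)·C(19, 4) = 465120. Through P₂: C(19, 8)·C(10, 3) = 9069840. Since P₁ is strictly southwest of P₂, a monotone path through both must visit P₁ then P₂; paths through both = C(10, 7)·C(9, 1)·C(10, 3) = 129600. Avoid both = 34597290 − 465120 − 9069840 + 129600 = 25191930.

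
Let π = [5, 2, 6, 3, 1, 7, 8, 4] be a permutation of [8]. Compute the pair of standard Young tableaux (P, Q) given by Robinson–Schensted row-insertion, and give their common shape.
P = [1, 3, 4, 8] / [2, 6, 7] / [5];  Q = [1, 3, 6, 7] / [2, 4, 8] / [5];  common shape = (4, 3, 1)

Row-insert the values π_1, π_2, … into P one at a time, bumping the leftmost entry strictly greater than the inserted value down to the next row. The recording tableau Q records, in position (i, j), the step at which that cell was added to P.
  Insert 5 (step 1): P = [5];  Q = [1]
  Insert 2 (step 2): P = [2] / [5];  Q = [1] / [2]
  Insert 6 (step 3): P = [2, 6] / [5];  Q = [1, 3] / [2]
  Insert 3 (step 4): P = [2, 3] / [5, 6];  Q = [1, 3] / [2, 4]
  Insert 1 (step 5): P = [1, 3] / [2, 6] / [5];  Q = [1, 3] / [2, 4] / [5]
  Insert 7 (step 6): P = [1, 3, 7] / [2, 6] / [5];  Q = [1, 3, 6] / [2, 4] / [5]
  Insert 8 (step 7): P = [1, 3, 7, 8] / [2, 6] / [5];  Q = [1, 3, 6, 7] / [2, 4] / [5]
  Insert 4 (step 8): P = [1, 3, 4, 8] / [2, 6, 7] / [5];  Q = [1, 3, 6, 7] / [2, 4, 8] / [5]
Final shape: (4, 3, 1).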